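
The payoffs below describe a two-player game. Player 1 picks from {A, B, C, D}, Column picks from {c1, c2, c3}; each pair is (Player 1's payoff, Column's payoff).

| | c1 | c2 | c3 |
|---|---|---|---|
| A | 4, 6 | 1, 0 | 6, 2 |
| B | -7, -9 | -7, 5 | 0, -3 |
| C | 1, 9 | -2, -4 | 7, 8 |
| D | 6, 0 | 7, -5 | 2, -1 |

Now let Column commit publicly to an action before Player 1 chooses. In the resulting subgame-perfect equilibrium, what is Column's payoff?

8

Solve by backward induction (Column leads).
- c1: Player 1 compares 4, -7, 1, 6 and picks D; Column would get 0.
- c2: Player 1 compares 1, -7, -2, 7 and picks D; Column would get -5.
- c3: Player 1 compares 6, 0, 7, 2 and picks C; Column would get 8.
Maximizing over 0, -5, 8, Column chooses c3. Subgame-perfect outcome: (C, c3) with payoffs (7, 8).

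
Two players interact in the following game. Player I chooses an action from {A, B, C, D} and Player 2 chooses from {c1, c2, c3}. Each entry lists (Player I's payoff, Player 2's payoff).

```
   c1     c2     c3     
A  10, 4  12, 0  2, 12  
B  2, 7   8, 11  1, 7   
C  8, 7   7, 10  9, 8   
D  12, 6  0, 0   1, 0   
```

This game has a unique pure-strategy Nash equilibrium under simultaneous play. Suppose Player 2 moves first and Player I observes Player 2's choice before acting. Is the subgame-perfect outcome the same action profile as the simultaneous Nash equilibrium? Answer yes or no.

Work backward from Player I's decision.
- c1 → Player I plays D (best of 10, 2, 8, 12); Player 2 gets 6.
- c2 → Player I plays A (best of 12, 8, 7, 0); Player 2 gets 0.
- c3 → Player I plays C (best of 2, 1, 9, 1); Player 2 gets 8.
Player 2's induced payoffs are 6, 0, 8, so Player 2 commits to c3. Subgame-perfect outcome: (C, c3) with payoffs (9, 8).
Under simultaneous play:
Player I's best replies: c1→D; c2→A; c3→C.
Player 2's best replies: A→c3; B→c2; C→c2; D→c1.
Only (D, c1) has each player best-responding; Nash payoffs (12, 6).
Sequential outcome (C, c3) differs from the Nash profile (D, c1).

no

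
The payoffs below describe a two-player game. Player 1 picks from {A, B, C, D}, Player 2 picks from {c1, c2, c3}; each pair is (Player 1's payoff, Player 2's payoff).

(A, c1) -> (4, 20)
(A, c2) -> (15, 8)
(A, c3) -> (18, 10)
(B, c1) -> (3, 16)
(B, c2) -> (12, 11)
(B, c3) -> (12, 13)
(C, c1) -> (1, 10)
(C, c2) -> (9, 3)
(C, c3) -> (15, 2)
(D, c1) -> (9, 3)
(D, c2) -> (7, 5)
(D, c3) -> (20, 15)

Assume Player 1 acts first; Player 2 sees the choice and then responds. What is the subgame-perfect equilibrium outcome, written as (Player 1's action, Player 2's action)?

(D, c3)

Player 2 best-responds to each possible Player 1 move:
- A → Player 2 plays c1 (best of 20, 8, 10); Player 1 gets 4.
- B → Player 2 plays c1 (best of 16, 11, 13); Player 1 gets 3.
- C → Player 2 plays c1 (best of 10, 3, 2); Player 1 gets 1.
- D → Player 2 plays c3 (best of 3, 5, 15); Player 1 gets 20.
Player 1's induced payoffs are 4, 3, 1, 20, so Player 1 commits to D. Subgame-perfect outcome: (D, c3) with payoffs (20, 15).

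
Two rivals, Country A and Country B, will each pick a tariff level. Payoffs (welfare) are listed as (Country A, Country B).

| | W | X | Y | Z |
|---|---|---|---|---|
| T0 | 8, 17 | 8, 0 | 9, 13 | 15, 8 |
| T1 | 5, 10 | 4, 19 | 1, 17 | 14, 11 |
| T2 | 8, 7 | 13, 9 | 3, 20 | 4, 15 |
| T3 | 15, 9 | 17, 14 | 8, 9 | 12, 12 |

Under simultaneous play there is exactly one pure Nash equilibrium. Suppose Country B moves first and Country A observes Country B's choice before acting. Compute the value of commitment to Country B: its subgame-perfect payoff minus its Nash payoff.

0

Work backward from Country A's decision.
- W: Country A compares 8, 5, 8, 15 and picks T3; Country B would get 9.
- X: Country A compares 8, 4, 13, 17 and picks T3; Country B would get 14.
- Y: Country A compares 9, 1, 3, 8 and picks T0; Country B would get 13.
- Z: Country A compares 15, 14, 4, 12 and picks T0; Country B would get 8.
Maximizing over 9, 14, 13, 8, Country B chooses X. Subgame-perfect outcome: (T3, X) with payoffs (17, 14).
For the simultaneous game, intersect best replies.
Country A's best replies: W→T3; X→T3; Y→T0; Z→T0.
Country B's best replies: T0→W; T1→X; T2→Y; T3→X.
Only (T3, X) has each player best-responding; Nash payoffs (17, 14).
Country B's commitment gain: 14 − 14 = 0.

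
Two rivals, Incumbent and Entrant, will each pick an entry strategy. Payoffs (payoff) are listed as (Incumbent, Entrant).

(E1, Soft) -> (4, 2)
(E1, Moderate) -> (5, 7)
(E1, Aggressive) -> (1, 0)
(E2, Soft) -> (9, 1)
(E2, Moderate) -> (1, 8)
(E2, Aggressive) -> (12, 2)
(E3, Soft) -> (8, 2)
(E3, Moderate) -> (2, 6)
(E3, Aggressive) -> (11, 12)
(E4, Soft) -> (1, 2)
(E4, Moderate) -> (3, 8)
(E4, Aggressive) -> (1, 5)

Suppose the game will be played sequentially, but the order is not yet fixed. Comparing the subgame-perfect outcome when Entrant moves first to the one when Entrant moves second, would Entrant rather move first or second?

If Incumbent leads: Entrant's best replies are E1→Moderate, E2→Moderate, E3→Aggressive, E4→Moderate; Incumbent's induced payoffs 5, 1, 11, 3; outcome (E3, Aggressive), payoffs (11, 12).
If Entrant leads: Incumbent's best replies are Soft→E2, Moderate→E1, Aggressive→E2; Entrant's induced payoffs 1, 7, 2; outcome (E1, Moderate), payoffs (5, 7).
Entrant gets 7 moving first and 12 moving second, so Entrant prefers to move second.

second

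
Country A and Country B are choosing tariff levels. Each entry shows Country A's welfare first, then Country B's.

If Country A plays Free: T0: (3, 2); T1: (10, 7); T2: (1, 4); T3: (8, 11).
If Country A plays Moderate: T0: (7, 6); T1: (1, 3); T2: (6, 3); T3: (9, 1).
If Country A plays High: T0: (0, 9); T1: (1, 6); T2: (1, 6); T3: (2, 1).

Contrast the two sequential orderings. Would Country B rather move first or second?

If Country A leads: Country B's best replies are Free→T3, Moderate→T0, High→T0; Country A's induced payoffs 8, 7, 0; outcome (Free, T3), payoffs (8, 11).
If Country B leads: Country A's best replies are T0→Moderate, T1→Free, T2→Moderate, T3→Moderate; Country B's induced payoffs 6, 7, 3, 1; outcome (Free, T1), payoffs (10, 7).
Country B gets 7 moving first and 11 moving second, so Country B prefers to move second.

second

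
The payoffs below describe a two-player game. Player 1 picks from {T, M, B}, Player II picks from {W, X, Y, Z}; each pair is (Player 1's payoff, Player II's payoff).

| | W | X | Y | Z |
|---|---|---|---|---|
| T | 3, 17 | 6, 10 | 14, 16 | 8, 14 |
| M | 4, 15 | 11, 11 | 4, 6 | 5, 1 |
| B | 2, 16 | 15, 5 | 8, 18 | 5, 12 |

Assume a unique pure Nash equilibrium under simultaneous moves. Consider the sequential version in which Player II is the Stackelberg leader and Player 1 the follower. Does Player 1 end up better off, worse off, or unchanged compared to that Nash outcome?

better off

Player 1 best-responds to each possible Player II move:
- W: BR = M, leader payoff 15.
- X: BR = B, leader payoff 5.
- Y: BR = T, leader payoff 16.
- Z: BR = T, leader payoff 14.
Player II's induced payoffs are 15, 5, 16, 14, so Player II commits to Y. Subgame-perfect outcome: (T, Y) with payoffs (14, 16).
Now find the simultaneous Nash equilibrium.
Player 1's best replies: W→M; X→B; Y→T; Z→T.
Player II's best replies: T→W; M→W; B→Y.
The unique mutual best reply is (M, W), giving (4, 15).
Player 1 earns 14 sequentially versus 4 at the Nash outcome: better off.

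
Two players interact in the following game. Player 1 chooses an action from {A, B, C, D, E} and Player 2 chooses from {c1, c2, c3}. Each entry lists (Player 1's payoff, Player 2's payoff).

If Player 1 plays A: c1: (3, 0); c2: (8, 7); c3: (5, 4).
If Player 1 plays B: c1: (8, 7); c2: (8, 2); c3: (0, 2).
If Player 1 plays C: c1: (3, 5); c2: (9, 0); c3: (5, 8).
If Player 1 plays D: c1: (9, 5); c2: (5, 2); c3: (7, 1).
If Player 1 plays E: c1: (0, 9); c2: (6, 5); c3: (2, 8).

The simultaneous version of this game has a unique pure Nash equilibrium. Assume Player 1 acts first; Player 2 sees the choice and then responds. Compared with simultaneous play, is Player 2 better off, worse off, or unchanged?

unchanged

Work backward from Player 2's decision.
- A: BR = c2, leader payoff 8.
- B: BR = c1, leader payoff 8.
- C: BR = c3, leader payoff 5.
- D: BR = c1, leader payoff 9.
- E: BR = c1, leader payoff 0.
Player 1's induced payoffs are 8, 8, 5, 9, 0, so Player 1 commits to D. Subgame-perfect outcome: (D, c1) with payoffs (9, 5).
Under simultaneous play:
Player 1's best replies: c1→D; c2→C; c3→D.
Player 2's best replies: A→c2; B→c1; C→c3; D→c1; E→c1.
The unique mutual best reply is (D, c1), giving (9, 5).
Player 2 earns 5 sequentially versus 5 at the Nash outcome: unchanged.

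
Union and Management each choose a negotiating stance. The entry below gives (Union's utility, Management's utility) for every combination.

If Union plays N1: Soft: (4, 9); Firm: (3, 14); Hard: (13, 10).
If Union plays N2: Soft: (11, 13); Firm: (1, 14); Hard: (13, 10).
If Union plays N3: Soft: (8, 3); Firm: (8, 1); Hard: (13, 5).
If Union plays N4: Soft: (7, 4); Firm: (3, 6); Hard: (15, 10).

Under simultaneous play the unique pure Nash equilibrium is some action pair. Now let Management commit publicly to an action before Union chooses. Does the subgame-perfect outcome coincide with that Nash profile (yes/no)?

Work backward from Union's decision.
- Soft → Union plays N2 (best of 4, 11, 8, 7); Management gets 13.
- Firm → Union plays N3 (best of 3, 1, 8, 3); Management gets 1.
- Hard → Union plays N4 (best of 13, 13, 13, 15); Management gets 10.
Maximizing over 13, 1, 10, Management chooses Soft. Subgame-perfect outcome: (N2, Soft) with payoffs (11, 13).
Now find the simultaneous Nash equilibrium.
Union's best replies: Soft→N2; Firm→N3; Hard→N4.
Management's best replies: N1→Firm; N2→Firm; N3→Hard; N4→Hard.
Only (N4, Hard) has each player best-responding; Nash payoffs (15, 10).
Sequential outcome (N2, Soft) differs from the Nash profile (N4, Hard).

no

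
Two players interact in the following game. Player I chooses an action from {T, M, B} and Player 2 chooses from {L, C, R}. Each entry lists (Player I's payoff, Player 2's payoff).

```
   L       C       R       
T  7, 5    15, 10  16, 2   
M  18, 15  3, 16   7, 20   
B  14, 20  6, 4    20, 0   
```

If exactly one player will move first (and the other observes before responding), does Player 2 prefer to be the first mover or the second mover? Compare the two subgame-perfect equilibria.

first

If Player I leads: Player 2's best replies are T→C, M→R, B→L; Player I's induced payoffs 15, 7, 14; outcome (T, C), payoffs (15, 10).
If Player 2 leads: Player I's best replies are L→M, C→T, R→B; Player 2's induced payoffs 15, 10, 0; outcome (M, L), payoffs (18, 15).
Player 2 gets 15 moving first and 10 moving second, so Player 2 prefers to move first.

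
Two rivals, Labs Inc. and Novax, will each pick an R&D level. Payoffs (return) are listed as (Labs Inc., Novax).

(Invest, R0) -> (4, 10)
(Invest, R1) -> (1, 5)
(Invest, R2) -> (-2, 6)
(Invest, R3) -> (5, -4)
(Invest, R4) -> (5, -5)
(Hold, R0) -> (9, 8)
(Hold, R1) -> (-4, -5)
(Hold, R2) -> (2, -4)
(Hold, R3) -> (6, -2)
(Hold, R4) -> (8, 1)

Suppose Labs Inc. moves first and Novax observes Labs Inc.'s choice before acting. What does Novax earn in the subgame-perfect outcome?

8

Work backward from Novax's decision.
- Invest: BR = R0, leader payoff 4.
- Hold: BR = R0, leader payoff 9.
Labs Inc.'s induced payoffs are 4, 9, so Labs Inc. commits to Hold. Subgame-perfect outcome: (Hold, R0) with payoffs (9, 8).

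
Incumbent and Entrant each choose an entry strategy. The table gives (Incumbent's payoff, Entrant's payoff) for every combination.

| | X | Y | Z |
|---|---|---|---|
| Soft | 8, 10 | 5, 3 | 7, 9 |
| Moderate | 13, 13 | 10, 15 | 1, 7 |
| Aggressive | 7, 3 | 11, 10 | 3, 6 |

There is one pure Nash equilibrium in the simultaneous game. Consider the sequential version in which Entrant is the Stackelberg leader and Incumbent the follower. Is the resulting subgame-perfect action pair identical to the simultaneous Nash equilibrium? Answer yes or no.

no

Work backward from Incumbent's decision.
- X → Incumbent plays Moderate (best of 8, 13, 7); Entrant gets 13.
- Y → Incumbent plays Aggressive (best of 5, 10, 11); Entrant gets 10.
- Z → Incumbent plays Soft (best of 7, 1, 3); Entrant gets 9.
Entrant's induced payoffs are 13, 10, 9, so Entrant commits to X. Subgame-perfect outcome: (Moderate, X) with payoffs (13, 13).
Now find the simultaneous Nash equilibrium.
Incumbent's best replies: X→Moderate; Y→Aggressive; Z→Soft.
Entrant's best replies: Soft→X; Moderate→Y; Aggressive→Y.
The unique mutual best reply is (Aggressive, Y), giving (11, 10).
Sequential outcome (Moderate, X) differs from the Nash profile (Aggressive, Y).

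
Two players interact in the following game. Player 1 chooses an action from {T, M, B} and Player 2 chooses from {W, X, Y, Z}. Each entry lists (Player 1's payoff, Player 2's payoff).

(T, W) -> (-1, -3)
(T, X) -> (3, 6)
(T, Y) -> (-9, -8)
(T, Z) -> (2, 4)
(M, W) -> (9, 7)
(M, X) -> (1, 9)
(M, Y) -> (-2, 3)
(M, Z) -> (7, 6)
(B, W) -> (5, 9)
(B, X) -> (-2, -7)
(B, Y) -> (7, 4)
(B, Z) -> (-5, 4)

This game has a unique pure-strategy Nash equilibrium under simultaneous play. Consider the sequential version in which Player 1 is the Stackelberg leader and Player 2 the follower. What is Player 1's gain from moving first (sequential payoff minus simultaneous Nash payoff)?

Player 2 best-responds to each possible Player 1 move:
- T: Player 2 compares -3, 6, -8, 4 and picks X; Player 1 would get 3.
- M: Player 2 compares 7, 9, 3, 6 and picks X; Player 1 would get 1.
- B: Player 2 compares 9, -7, 4, 4 and picks W; Player 1 would get 5.
Among 3, 1, 5, the best is 5 at B. Subgame-perfect outcome: (B, W) with payoffs (5, 9).
For the simultaneous game, intersect best replies.
Player 1's best replies: W→M; X→T; Y→B; Z→M.
Player 2's best replies: T→X; M→X; B→W.
Only (T, X) has each player best-responding; Nash payoffs (3, 6).
Player 1's commitment gain: 5 − 3 = 2.

2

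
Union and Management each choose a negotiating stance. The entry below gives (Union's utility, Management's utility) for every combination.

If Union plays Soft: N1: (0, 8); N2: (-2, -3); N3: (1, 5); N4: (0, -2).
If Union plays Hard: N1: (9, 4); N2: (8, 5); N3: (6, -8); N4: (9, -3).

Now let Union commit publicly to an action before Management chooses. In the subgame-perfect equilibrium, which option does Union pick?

Hard

Management best-responds to each possible Union move:
- Soft: BR = N1, leader payoff 0.
- Hard: BR = N2, leader payoff 8.
Maximizing over 0, 8, Union chooses Hard. Subgame-perfect outcome: (Hard, N2) with payoffs (8, 5).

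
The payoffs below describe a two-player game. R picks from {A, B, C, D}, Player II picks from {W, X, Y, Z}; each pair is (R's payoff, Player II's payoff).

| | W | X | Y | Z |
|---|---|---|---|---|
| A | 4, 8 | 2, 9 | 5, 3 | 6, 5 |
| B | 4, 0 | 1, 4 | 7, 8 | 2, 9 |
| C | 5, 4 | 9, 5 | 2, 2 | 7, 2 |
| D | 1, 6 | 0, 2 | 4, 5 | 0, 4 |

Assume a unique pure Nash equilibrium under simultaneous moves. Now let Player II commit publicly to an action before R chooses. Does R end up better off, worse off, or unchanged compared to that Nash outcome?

worse off

Backward induction with Player II moving first.
- W → R plays C (best of 4, 4, 5, 1); Player II gets 4.
- X → R plays C (best of 2, 1, 9, 0); Player II gets 5.
- Y → R plays B (best of 5, 7, 2, 4); Player II gets 8.
- Z → R plays C (best of 6, 2, 7, 0); Player II gets 2.
Among 4, 5, 8, 2, the best is 8 at Y. Subgame-perfect outcome: (B, Y) with payoffs (7, 8).
Now find the simultaneous Nash equilibrium.
R's best replies: W→C; X→C; Y→B; Z→C.
Player II's best replies: A→X; B→Z; C→X; D→W.
The unique mutual best reply is (C, X), giving (9, 5).
R earns 7 sequentially versus 9 at the Nash outcome: worse off.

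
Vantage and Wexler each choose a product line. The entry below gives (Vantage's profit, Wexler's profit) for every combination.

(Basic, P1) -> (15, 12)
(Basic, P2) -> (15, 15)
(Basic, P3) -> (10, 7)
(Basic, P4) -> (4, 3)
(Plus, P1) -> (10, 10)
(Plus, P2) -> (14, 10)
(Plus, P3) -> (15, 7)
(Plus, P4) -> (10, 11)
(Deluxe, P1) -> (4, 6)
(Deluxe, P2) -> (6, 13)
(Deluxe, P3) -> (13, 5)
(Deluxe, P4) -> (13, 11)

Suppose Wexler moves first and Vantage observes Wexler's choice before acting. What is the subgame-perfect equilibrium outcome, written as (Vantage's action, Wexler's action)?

(Basic, P2)

Vantage best-responds to each possible Wexler move:
- P1: BR = Basic, leader payoff 12.
- P2: BR = Basic, leader payoff 15.
- P3: BR = Plus, leader payoff 7.
- P4: BR = Deluxe, leader payoff 11.
Maximizing over 12, 15, 7, 11, Wexler chooses P2. Subgame-perfect outcome: (Basic, P2) with payoffs (15, 15).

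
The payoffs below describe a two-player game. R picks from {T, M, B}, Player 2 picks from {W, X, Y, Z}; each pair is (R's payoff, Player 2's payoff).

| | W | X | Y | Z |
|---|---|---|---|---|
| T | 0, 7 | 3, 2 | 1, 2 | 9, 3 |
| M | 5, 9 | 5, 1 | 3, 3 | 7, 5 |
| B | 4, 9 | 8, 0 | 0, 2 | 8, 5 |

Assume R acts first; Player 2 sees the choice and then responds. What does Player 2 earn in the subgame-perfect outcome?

Solve by backward induction (R leads).
- T: BR = W, leader payoff 0.
- M: BR = W, leader payoff 5.
- B: BR = W, leader payoff 4.
R's induced payoffs are 0, 5, 4, so R commits to M. Subgame-perfect outcome: (M, W) with payoffs (5, 9).

9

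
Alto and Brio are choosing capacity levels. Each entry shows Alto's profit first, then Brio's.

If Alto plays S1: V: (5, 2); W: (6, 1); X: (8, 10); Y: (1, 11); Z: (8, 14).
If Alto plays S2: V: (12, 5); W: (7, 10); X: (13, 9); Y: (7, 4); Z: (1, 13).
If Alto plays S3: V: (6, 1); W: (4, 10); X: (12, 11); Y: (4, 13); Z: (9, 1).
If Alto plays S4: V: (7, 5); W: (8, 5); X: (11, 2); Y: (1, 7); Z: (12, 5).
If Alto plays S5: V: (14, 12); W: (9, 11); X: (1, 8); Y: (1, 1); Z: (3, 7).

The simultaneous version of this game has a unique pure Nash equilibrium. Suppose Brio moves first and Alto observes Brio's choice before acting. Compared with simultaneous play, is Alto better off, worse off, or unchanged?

Backward induction with Brio moving first.
- V: Alto compares 5, 12, 6, 7, 14 and picks S5; Brio would get 12.
- W: Alto compares 6, 7, 4, 8, 9 and picks S5; Brio would get 11.
- X: Alto compares 8, 13, 12, 11, 1 and picks S2; Brio would get 9.
- Y: Alto compares 1, 7, 4, 1, 1 and picks S2; Brio would get 4.
- Z: Alto compares 8, 1, 9, 12, 3 and picks S4; Brio would get 5.
Among 12, 11, 9, 4, 5, the best is 12 at V. Subgame-perfect outcome: (S5, V) with payoffs (14, 12).
For the simultaneous game, intersect best replies.
Alto's best replies: V→S5; W→S5; X→S2; Y→S2; Z→S4.
Brio's best replies: S1→Z; S2→Z; S3→Y; S4→Y; S5→V.
The unique mutual best reply is (S5, V), giving (14, 12).
Alto earns 14 sequentially versus 14 at the Nash outcome: unchanged.

unchanged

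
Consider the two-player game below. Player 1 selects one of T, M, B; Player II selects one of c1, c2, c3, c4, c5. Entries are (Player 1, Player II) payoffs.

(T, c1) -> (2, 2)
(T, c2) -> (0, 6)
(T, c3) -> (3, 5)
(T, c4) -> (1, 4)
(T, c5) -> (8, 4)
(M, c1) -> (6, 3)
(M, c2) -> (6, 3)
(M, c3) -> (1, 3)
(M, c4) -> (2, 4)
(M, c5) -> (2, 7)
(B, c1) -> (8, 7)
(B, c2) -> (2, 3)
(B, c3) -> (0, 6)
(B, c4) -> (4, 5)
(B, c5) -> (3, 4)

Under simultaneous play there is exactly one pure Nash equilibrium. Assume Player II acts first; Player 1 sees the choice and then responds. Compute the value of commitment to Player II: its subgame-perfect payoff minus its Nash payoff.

Player 1 best-responds to each possible Player II move:
- c1: Player 1 compares 2, 6, 8 and picks B; Player II would get 7.
- c2: Player 1 compares 0, 6, 2 and picks M; Player II would get 3.
- c3: Player 1 compares 3, 1, 0 and picks T; Player II would get 5.
- c4: Player 1 compares 1, 2, 4 and picks B; Player II would get 5.
- c5: Player 1 compares 8, 2, 3 and picks T; Player II would get 4.
Player II's induced payoffs are 7, 3, 5, 5, 4, so Player II commits to c1. Subgame-perfect outcome: (B, c1) with payoffs (8, 7).
For the simultaneous game, intersect best replies.
Player 1's best replies: c1→B; c2→M; c3→T; c4→B; c5→T.
Player II's best replies: T→c2; M→c5; B→c1.
The unique mutual best reply is (B, c1), giving (8, 7).
Player II's commitment gain: 7 − 7 = 0.

0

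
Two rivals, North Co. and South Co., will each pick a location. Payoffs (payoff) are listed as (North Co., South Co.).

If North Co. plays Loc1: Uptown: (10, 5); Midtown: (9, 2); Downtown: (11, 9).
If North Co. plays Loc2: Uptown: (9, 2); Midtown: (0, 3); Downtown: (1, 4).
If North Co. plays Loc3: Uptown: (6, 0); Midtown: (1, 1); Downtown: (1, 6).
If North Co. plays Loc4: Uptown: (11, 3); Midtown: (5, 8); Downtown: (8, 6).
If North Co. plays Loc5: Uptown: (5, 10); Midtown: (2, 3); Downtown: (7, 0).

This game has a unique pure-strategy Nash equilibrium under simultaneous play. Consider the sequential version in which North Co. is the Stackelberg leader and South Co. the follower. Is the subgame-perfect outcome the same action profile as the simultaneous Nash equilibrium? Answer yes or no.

South Co. best-responds to each possible North Co. move:
- Loc1 → South Co. plays Downtown (best of 5, 2, 9); North Co. gets 11.
- Loc2 → South Co. plays Downtown (best of 2, 3, 4); North Co. gets 1.
- Loc3 → South Co. plays Downtown (best of 0, 1, 6); North Co. gets 1.
- Loc4 → South Co. plays Midtown (best of 3, 8, 6); North Co. gets 5.
- Loc5 → South Co. plays Uptown (best of 10, 3, 0); North Co. gets 5.
Maximizing over 11, 1, 1, 5, 5, North Co. chooses Loc1. Subgame-perfect outcome: (Loc1, Downtown) with payoffs (11, 9).
Under simultaneous play:
North Co.'s best replies: Uptown→Loc4; Midtown→Loc1; Downtown→Loc1.
South Co.'s best replies: Loc1→Downtown; Loc2→Downtown; Loc3→Downtown; Loc4→Midtown; Loc5→Uptown.
Only (Loc1, Downtown) has each player best-responding; Nash payoffs (11, 9).
Sequential outcome (Loc1, Downtown) coincides with the Nash profile (Loc1, Downtown).

yes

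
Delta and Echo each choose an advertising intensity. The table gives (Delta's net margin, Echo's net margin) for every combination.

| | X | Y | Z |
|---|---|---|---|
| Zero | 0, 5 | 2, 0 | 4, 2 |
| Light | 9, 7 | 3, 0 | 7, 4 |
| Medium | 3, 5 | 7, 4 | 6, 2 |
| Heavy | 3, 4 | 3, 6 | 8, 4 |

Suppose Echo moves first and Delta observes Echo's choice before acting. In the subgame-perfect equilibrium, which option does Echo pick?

Solve by backward induction (Echo leads).
- X → Delta plays Light (best of 0, 9, 3, 3); Echo gets 7.
- Y → Delta plays Medium (best of 2, 3, 7, 3); Echo gets 4.
- Z → Delta plays Heavy (best of 4, 7, 6, 8); Echo gets 4.
Among 7, 4, 4, the best is 7 at X. Subgame-perfect outcome: (Light, X) with payoffs (9, 7).

X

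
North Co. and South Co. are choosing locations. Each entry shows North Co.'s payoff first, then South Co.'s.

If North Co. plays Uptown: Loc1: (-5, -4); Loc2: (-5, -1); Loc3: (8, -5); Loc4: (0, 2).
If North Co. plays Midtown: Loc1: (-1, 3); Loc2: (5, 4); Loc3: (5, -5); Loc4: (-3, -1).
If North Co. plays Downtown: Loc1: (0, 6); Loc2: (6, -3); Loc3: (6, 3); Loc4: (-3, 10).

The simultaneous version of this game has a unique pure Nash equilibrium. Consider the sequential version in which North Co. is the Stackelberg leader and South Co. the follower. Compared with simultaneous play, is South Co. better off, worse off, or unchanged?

better off

Work backward from South Co.'s decision.
- Uptown → South Co. plays Loc4 (best of -4, -1, -5, 2); North Co. gets 0.
- Midtown → South Co. plays Loc2 (best of 3, 4, -5, -1); North Co. gets 5.
- Downtown → South Co. plays Loc4 (best of 6, -3, 3, 10); North Co. gets -3.
Among 0, 5, -3, the best is 5 at Midtown. Subgame-perfect outcome: (Midtown, Loc2) with payoffs (5, 4).
For the simultaneous game, intersect best replies.
North Co.'s best replies: Loc1→Downtown; Loc2→Downtown; Loc3→Uptown; Loc4→Uptown.
South Co.'s best replies: Uptown→Loc4; Midtown→Loc2; Downtown→Loc4.
The unique mutual best reply is (Uptown, Loc4), giving (0, 2).
South Co. earns 4 sequentially versus 2 at the Nash outcome: better off.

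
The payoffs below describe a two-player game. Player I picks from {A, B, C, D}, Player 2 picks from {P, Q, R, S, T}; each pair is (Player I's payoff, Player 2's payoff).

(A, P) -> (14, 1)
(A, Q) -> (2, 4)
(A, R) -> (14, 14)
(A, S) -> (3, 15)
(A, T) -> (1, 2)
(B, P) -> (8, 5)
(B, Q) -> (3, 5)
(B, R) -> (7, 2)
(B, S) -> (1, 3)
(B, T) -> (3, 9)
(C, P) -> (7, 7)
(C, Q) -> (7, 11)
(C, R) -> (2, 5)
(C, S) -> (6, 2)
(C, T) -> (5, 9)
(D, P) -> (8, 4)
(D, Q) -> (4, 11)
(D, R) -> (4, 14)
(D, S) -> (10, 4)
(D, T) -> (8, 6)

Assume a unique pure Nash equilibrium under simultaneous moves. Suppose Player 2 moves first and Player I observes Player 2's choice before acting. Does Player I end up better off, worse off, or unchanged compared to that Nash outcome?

better off

Player I best-responds to each possible Player 2 move:
- P → Player I plays A (best of 14, 8, 7, 8); Player 2 gets 1.
- Q → Player I plays C (best of 2, 3, 7, 4); Player 2 gets 11.
- R → Player I plays A (best of 14, 7, 2, 4); Player 2 gets 14.
- S → Player I plays D (best of 3, 1, 6, 10); Player 2 gets 4.
- T → Player I plays D (best of 1, 3, 5, 8); Player 2 gets 6.
Player 2's induced payoffs are 1, 11, 14, 4, 6, so Player 2 commits to R. Subgame-perfect outcome: (A, R) with payoffs (14, 14).
For the simultaneous game, intersect best replies.
Player I's best replies: P→A; Q→C; R→A; S→D; T→D.
Player 2's best replies: A→S; B→T; C→Q; D→R.
Only (C, Q) has each player best-responding; Nash payoffs (7, 11).
Player I earns 14 sequentially versus 7 at the Nash outcome: better off.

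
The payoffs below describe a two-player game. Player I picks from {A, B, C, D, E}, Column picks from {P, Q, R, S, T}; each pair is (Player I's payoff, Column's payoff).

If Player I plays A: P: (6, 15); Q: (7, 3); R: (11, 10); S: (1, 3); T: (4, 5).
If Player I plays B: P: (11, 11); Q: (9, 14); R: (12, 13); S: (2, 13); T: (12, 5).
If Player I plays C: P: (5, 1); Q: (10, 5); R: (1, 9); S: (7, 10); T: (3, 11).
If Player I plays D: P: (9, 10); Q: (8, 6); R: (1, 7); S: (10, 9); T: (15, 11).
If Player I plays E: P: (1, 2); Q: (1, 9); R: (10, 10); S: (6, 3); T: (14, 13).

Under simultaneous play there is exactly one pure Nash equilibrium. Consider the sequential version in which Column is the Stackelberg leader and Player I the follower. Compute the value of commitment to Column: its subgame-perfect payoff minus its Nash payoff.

Player I best-responds to each possible Column move:
- P: Player I compares 6, 11, 5, 9, 1 and picks B; Column would get 11.
- Q: Player I compares 7, 9, 10, 8, 1 and picks C; Column would get 5.
- R: Player I compares 11, 12, 1, 1, 10 and picks B; Column would get 13.
- S: Player I compares 1, 2, 7, 10, 6 and picks D; Column would get 9.
- T: Player I compares 4, 12, 3, 15, 14 and picks D; Column would get 11.
Column's induced payoffs are 11, 5, 13, 9, 11, so Column commits to R. Subgame-perfect outcome: (B, R) with payoffs (12, 13).
Under simultaneous play:
Player I's best replies: P→B; Q→C; R→B; S→D; T→D.
Column's best replies: A→P; B→Q; C→T; D→T; E→T.
Only (D, T) has each player best-responding; Nash payoffs (15, 11).
Column's commitment gain: 13 − 11 = 2.

2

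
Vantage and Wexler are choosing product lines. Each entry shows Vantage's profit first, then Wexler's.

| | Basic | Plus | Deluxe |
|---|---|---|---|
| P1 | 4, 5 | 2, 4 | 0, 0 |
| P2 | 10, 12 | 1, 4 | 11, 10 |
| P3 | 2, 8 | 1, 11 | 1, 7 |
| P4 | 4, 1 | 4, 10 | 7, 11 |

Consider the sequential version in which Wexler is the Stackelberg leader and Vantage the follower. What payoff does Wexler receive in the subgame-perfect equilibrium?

12

Vantage best-responds to each possible Wexler move:
- Basic: Vantage compares 4, 10, 2, 4 and picks P2; Wexler would get 12.
- Plus: Vantage compares 2, 1, 1, 4 and picks P4; Wexler would get 10.
- Deluxe: Vantage compares 0, 11, 1, 7 and picks P2; Wexler would get 10.
Wexler's induced payoffs are 12, 10, 10, so Wexler commits to Basic. Subgame-perfect outcome: (P2, Basic) with payoffs (10, 12).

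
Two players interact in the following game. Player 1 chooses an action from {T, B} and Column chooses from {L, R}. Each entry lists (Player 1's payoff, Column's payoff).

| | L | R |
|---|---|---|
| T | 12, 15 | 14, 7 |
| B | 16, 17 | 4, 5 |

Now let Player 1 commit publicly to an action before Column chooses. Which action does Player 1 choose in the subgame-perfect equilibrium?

B

Solve by backward induction (Player 1 leads).
- T: Column compares 15, 7 and picks L; Player 1 would get 12.
- B: Column compares 17, 5 and picks L; Player 1 would get 16.
Maximizing over 12, 16, Player 1 chooses B. Subgame-perfect outcome: (B, L) with payoffs (16, 17).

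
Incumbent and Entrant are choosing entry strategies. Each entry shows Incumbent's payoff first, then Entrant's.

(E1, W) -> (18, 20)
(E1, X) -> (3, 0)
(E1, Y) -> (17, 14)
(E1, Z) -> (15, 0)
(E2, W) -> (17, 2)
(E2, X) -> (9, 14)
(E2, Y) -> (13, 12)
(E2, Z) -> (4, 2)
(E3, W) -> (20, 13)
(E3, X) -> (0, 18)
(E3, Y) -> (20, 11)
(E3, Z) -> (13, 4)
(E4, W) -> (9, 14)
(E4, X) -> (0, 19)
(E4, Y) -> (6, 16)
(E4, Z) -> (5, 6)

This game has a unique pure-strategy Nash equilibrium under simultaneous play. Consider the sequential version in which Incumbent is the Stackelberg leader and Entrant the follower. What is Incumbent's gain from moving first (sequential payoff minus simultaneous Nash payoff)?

Backward induction with Incumbent moving first.
- E1: Entrant compares 20, 0, 14, 0 and picks W; Incumbent would get 18.
- E2: Entrant compares 2, 14, 12, 2 and picks X; Incumbent would get 9.
- E3: Entrant compares 13, 18, 11, 4 and picks X; Incumbent would get 0.
- E4: Entrant compares 14, 19, 16, 6 and picks X; Incumbent would get 0.
Among 18, 9, 0, 0, the best is 18 at E1. Subgame-perfect outcome: (E1, W) with payoffs (18, 20).
For the simultaneous game, intersect best replies.
Incumbent's best replies: W→E3; X→E2; Y→E3; Z→E1.
Entrant's best replies: E1→W; E2→X; E3→X; E4→X.
Only (E2, X) has each player best-responding; Nash payoffs (9, 14).
Incumbent's commitment gain: 18 − 9 = 9.

9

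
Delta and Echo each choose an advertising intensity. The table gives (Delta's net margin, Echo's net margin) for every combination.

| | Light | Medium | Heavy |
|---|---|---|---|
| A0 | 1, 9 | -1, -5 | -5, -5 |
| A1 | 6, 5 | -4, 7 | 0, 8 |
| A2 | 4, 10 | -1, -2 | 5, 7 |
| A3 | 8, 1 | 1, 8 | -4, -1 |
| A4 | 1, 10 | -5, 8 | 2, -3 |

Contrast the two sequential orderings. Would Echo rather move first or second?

If Delta leads: Echo's best replies are A0→Light, A1→Heavy, A2→Light, A3→Medium, A4→Light; Delta's induced payoffs 1, 0, 4, 1, 1; outcome (A2, Light), payoffs (4, 10).
If Echo leads: Delta's best replies are Light→A3, Medium→A3, Heavy→A2; Echo's induced payoffs 1, 8, 7; outcome (A3, Medium), payoffs (1, 8).
Echo gets 8 moving first and 10 moving second, so Echo prefers to move second.

second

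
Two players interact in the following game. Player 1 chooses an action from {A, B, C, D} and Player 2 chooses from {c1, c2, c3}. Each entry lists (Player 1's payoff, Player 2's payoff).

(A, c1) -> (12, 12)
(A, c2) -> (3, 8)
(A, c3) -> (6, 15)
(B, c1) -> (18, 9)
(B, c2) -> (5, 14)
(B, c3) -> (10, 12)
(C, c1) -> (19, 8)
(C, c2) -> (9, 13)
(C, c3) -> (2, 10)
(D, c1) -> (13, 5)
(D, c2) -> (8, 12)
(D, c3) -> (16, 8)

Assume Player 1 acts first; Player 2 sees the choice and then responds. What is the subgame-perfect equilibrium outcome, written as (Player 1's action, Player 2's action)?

(C, c2)

Backward induction with Player 1 moving first.
- A → Player 2 plays c3 (best of 12, 8, 15); Player 1 gets 6.
- B → Player 2 plays c2 (best of 9, 14, 12); Player 1 gets 5.
- C → Player 2 plays c2 (best of 8, 13, 10); Player 1 gets 9.
- D → Player 2 plays c2 (best of 5, 12, 8); Player 1 gets 8.
Player 1's induced payoffs are 6, 5, 9, 8, so Player 1 commits to C. Subgame-perfect outcome: (C, c2) with payoffs (9, 13).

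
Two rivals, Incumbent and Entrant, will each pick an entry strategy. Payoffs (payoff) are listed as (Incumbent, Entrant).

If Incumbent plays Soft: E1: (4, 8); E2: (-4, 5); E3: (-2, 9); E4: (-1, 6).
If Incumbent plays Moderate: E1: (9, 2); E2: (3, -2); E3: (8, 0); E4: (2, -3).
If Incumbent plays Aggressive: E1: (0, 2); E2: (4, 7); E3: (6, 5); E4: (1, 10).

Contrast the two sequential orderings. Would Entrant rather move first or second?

If Incumbent leads: Entrant's best replies are Soft→E3, Moderate→E1, Aggressive→E4; Incumbent's induced payoffs -2, 9, 1; outcome (Moderate, E1), payoffs (9, 2).
If Entrant leads: Incumbent's best replies are E1→Moderate, E2→Aggressive, E3→Moderate, E4→Moderate; Entrant's induced payoffs 2, 7, 0, -3; outcome (Aggressive, E2), payoffs (4, 7).
Entrant gets 7 moving first and 2 moving second, so Entrant prefers to move first.

first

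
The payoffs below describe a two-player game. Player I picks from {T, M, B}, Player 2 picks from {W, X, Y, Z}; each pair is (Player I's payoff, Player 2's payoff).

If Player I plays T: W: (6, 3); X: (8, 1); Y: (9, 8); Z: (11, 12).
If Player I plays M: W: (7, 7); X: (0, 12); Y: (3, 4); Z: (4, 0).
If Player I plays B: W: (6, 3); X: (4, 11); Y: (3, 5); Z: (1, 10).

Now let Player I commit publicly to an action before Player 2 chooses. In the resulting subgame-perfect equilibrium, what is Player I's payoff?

Solve by backward induction (Player I leads).
- T → Player 2 plays Z (best of 3, 1, 8, 12); Player I gets 11.
- M → Player 2 plays X (best of 7, 12, 4, 0); Player I gets 0.
- B → Player 2 plays X (best of 3, 11, 5, 10); Player I gets 4.
Maximizing over 11, 0, 4, Player I chooses T. Subgame-perfect outcome: (T, Z) with payoffs (11, 12).

11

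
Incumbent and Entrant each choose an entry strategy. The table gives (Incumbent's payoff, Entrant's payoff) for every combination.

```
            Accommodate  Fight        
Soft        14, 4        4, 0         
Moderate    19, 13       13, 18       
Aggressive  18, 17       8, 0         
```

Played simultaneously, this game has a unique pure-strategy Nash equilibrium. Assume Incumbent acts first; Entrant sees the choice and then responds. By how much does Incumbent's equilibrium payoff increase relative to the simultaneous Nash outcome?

5

Backward induction with Incumbent moving first.
- Soft → Entrant plays Accommodate (best of 4, 0); Incumbent gets 14.
- Moderate → Entrant plays Fight (best of 13, 18); Incumbent gets 13.
- Aggressive → Entrant plays Accommodate (best of 17, 0); Incumbent gets 18.
Incumbent's induced payoffs are 14, 13, 18, so Incumbent commits to Aggressive. Subgame-perfect outcome: (Aggressive, Accommodate) with payoffs (18, 17).
Under simultaneous play:
Incumbent's best replies: Accommodate→Moderate; Fight→Moderate.
Entrant's best replies: Soft→Accommodate; Moderate→Fight; Aggressive→Accommodate.
Only (Moderate, Fight) has each player best-responding; Nash payoffs (13, 18).
Incumbent's commitment gain: 18 − 13 = 5.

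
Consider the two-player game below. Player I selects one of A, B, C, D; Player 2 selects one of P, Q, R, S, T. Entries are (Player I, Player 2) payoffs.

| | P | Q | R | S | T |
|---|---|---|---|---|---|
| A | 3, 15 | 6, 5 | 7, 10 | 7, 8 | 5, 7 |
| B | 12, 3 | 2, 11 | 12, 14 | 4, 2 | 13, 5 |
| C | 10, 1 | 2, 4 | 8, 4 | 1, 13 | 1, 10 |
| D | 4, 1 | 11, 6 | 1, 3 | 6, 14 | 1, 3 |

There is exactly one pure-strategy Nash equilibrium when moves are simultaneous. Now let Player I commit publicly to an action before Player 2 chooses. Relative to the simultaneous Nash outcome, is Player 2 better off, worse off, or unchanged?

unchanged

Player 2 best-responds to each possible Player I move:
- A: BR = P, leader payoff 3.
- B: BR = R, leader payoff 12.
- C: BR = S, leader payoff 1.
- D: BR = S, leader payoff 6.
Among 3, 12, 1, 6, the best is 12 at B. Subgame-perfect outcome: (B, R) with payoffs (12, 14).
Now find the simultaneous Nash equilibrium.
Player I's best replies: P→B; Q→D; R→B; S→A; T→B.
Player 2's best replies: A→P; B→R; C→S; D→S.
Only (B, R) has each player best-responding; Nash payoffs (12, 14).
Player 2 earns 14 sequentially versus 14 at the Nash outcome: unchanged.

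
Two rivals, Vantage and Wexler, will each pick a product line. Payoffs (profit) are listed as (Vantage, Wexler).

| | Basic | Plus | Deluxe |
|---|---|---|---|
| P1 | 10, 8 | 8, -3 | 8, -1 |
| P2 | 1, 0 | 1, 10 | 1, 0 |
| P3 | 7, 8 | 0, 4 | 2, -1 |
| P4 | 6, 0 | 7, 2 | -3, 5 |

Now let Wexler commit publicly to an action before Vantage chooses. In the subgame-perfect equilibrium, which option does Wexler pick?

Vantage best-responds to each possible Wexler move:
- Basic: Vantage compares 10, 1, 7, 6 and picks P1; Wexler would get 8.
- Plus: Vantage compares 8, 1, 0, 7 and picks P1; Wexler would get -3.
- Deluxe: Vantage compares 8, 1, 2, -3 and picks P1; Wexler would get -1.
Wexler's induced payoffs are 8, -3, -1, so Wexler commits to Basic. Subgame-perfect outcome: (P1, Basic) with payoffs (10, 8).

Basic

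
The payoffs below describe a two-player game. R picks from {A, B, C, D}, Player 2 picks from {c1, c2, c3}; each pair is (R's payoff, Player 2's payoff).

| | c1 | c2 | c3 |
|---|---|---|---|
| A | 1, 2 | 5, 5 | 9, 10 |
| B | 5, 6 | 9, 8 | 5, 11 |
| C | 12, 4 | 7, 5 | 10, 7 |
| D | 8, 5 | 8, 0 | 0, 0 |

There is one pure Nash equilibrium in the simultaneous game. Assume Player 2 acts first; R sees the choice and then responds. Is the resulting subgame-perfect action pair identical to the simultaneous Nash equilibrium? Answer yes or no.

no

Backward induction with Player 2 moving first.
- c1: R compares 1, 5, 12, 8 and picks C; Player 2 would get 4.
- c2: R compares 5, 9, 7, 8 and picks B; Player 2 would get 8.
- c3: R compares 9, 5, 10, 0 and picks C; Player 2 would get 7.
Player 2's induced payoffs are 4, 8, 7, so Player 2 commits to c2. Subgame-perfect outcome: (B, c2) with payoffs (9, 8).
For the simultaneous game, intersect best replies.
R's best replies: c1→C; c2→B; c3→C.
Player 2's best replies: A→c3; B→c3; C→c3; D→c1.
The unique mutual best reply is (C, c3), giving (10, 7).
Sequential outcome (B, c2) differs from the Nash profile (C, c3).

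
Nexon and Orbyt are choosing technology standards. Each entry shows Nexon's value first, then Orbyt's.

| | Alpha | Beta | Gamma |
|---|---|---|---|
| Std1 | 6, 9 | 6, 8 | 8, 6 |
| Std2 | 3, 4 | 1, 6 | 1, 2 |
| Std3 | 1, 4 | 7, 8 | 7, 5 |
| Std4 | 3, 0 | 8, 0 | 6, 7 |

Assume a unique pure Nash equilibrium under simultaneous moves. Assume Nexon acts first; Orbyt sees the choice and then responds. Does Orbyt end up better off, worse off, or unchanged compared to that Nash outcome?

worse off

Orbyt best-responds to each possible Nexon move:
- Std1: Orbyt compares 9, 8, 6 and picks Alpha; Nexon would get 6.
- Std2: Orbyt compares 4, 6, 2 and picks Beta; Nexon would get 1.
- Std3: Orbyt compares 4, 8, 5 and picks Beta; Nexon would get 7.
- Std4: Orbyt compares 0, 0, 7 and picks Gamma; Nexon would get 6.
Maximizing over 6, 1, 7, 6, Nexon chooses Std3. Subgame-perfect outcome: (Std3, Beta) with payoffs (7, 8).
Under simultaneous play:
Nexon's best replies: Alpha→Std1; Beta→Std4; Gamma→Std1.
Orbyt's best replies: Std1→Alpha; Std2→Beta; Std3→Beta; Std4→Gamma.
Only (Std1, Alpha) has each player best-responding; Nash payoffs (6, 9).
Orbyt earns 8 sequentially versus 9 at the Nash outcome: worse off.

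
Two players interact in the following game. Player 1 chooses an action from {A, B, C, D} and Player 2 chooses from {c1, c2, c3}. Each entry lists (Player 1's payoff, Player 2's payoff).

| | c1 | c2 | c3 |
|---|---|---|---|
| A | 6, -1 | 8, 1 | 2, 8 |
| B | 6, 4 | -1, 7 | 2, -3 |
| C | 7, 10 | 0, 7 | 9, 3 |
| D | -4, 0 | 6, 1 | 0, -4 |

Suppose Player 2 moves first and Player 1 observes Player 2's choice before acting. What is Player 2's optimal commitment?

Work backward from Player 1's decision.
- c1: Player 1 compares 6, 6, 7, -4 and picks C; Player 2 would get 10.
- c2: Player 1 compares 8, -1, 0, 6 and picks A; Player 2 would get 1.
- c3: Player 1 compares 2, 2, 9, 0 and picks C; Player 2 would get 3.
Among 10, 1, 3, the best is 10 at c1. Subgame-perfect outcome: (C, c1) with payoffs (7, 10).

c1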